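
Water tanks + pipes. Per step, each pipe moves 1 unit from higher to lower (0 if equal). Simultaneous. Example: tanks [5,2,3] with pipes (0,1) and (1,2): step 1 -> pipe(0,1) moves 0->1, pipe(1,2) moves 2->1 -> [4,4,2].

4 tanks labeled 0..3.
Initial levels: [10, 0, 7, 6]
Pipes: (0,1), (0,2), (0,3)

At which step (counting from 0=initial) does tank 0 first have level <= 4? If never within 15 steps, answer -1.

Answer: 5

Derivation:
Step 1: flows [0->1,0->2,0->3] -> levels [7 1 8 7]
Step 2: flows [0->1,2->0,0=3] -> levels [7 2 7 7]
Step 3: flows [0->1,0=2,0=3] -> levels [6 3 7 7]
Step 4: flows [0->1,2->0,3->0] -> levels [7 4 6 6]
Step 5: flows [0->1,0->2,0->3] -> levels [4 5 7 7]
Tank 0 first reaches <=4 at step 5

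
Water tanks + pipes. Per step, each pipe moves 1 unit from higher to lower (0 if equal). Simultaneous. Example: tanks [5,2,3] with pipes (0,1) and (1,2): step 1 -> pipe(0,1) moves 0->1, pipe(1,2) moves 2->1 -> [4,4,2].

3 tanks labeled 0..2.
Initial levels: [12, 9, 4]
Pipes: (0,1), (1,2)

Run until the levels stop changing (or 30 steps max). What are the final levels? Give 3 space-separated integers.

Step 1: flows [0->1,1->2] -> levels [11 9 5]
Step 2: flows [0->1,1->2] -> levels [10 9 6]
Step 3: flows [0->1,1->2] -> levels [9 9 7]
Step 4: flows [0=1,1->2] -> levels [9 8 8]
Step 5: flows [0->1,1=2] -> levels [8 9 8]
Step 6: flows [1->0,1->2] -> levels [9 7 9]
Step 7: flows [0->1,2->1] -> levels [8 9 8]
  -> period-2 cycle: step 7 state = step 5 state; never stabilizes
  -> state at step 30: (30-5) mod 2 = 1, same as step 6 -> [9 7 9]

Answer: 9 7 9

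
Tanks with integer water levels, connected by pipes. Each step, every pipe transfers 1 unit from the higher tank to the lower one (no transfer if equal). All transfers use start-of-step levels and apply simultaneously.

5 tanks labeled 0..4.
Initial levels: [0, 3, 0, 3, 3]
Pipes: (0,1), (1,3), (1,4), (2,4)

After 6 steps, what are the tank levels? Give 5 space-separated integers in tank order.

Answer: 1 4 2 1 1

Derivation:
Step 1: flows [1->0,1=3,1=4,4->2] -> levels [1 2 1 3 2]
Step 2: flows [1->0,3->1,1=4,4->2] -> levels [2 2 2 2 1]
Step 3: flows [0=1,1=3,1->4,2->4] -> levels [2 1 1 2 3]
Step 4: flows [0->1,3->1,4->1,4->2] -> levels [1 4 2 1 1]
Step 5: flows [1->0,1->3,1->4,2->4] -> levels [2 1 1 2 3]
  -> period-2 cycle: step 5 state = step 3 state
  -> state at step 6: (6-3) mod 2 = 1, same as step 4 -> [1 4 2 1 1]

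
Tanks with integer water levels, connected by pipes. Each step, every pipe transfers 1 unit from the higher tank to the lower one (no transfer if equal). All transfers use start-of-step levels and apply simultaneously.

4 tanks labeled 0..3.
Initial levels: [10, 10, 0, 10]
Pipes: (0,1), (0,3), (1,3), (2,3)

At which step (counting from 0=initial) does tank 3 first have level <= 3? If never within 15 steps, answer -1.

Step 1: flows [0=1,0=3,1=3,3->2] -> levels [10 10 1 9]
Step 2: flows [0=1,0->3,1->3,3->2] -> levels [9 9 2 10]
Step 3: flows [0=1,3->0,3->1,3->2] -> levels [10 10 3 7]
Step 4: flows [0=1,0->3,1->3,3->2] -> levels [9 9 4 8]
Step 5: flows [0=1,0->3,1->3,3->2] -> levels [8 8 5 9]
Step 6: flows [0=1,3->0,3->1,3->2] -> levels [9 9 6 6]
Step 7: flows [0=1,0->3,1->3,2=3] -> levels [8 8 6 8]
Step 8: flows [0=1,0=3,1=3,3->2] -> levels [8 8 7 7]
Step 9: flows [0=1,0->3,1->3,2=3] -> levels [7 7 7 9]
Step 10: flows [0=1,3->0,3->1,3->2] -> levels [8 8 8 6]
Step 11: flows [0=1,0->3,1->3,2->3] -> levels [7 7 7 9]
  -> period-2 cycle (repeats step 9); tank 3 never drops to <=3
Tank 3 never reaches <=3 within 15 steps

Answer: -1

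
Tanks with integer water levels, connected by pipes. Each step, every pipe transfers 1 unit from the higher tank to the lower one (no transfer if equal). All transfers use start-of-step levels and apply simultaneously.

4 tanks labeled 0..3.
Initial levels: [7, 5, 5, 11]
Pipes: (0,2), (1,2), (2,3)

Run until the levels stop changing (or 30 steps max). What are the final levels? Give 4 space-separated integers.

Answer: 7 7 6 8

Derivation:
Step 1: flows [0->2,1=2,3->2] -> levels [6 5 7 10]
Step 2: flows [2->0,2->1,3->2] -> levels [7 6 6 9]
Step 3: flows [0->2,1=2,3->2] -> levels [6 6 8 8]
Step 4: flows [2->0,2->1,2=3] -> levels [7 7 6 8]
Step 5: flows [0->2,1->2,3->2] -> levels [6 6 9 7]
Step 6: flows [2->0,2->1,2->3] -> levels [7 7 6 8]
  -> period-2 cycle: step 6 state = step 4 state; never stabilizes
  -> state at step 30: (30-4) mod 2 = 0, same as step 4 -> [7 7 6 8]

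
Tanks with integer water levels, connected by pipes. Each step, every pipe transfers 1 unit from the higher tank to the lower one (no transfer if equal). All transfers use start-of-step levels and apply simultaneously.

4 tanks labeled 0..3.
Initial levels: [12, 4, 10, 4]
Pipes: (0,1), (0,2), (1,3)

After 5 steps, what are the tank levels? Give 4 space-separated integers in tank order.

Step 1: flows [0->1,0->2,1=3] -> levels [10 5 11 4]
Step 2: flows [0->1,2->0,1->3] -> levels [10 5 10 5]
Step 3: flows [0->1,0=2,1=3] -> levels [9 6 10 5]
Step 4: flows [0->1,2->0,1->3] -> levels [9 6 9 6]
Step 5: flows [0->1,0=2,1=3] -> levels [8 7 9 6]

Answer: 8 7 9 6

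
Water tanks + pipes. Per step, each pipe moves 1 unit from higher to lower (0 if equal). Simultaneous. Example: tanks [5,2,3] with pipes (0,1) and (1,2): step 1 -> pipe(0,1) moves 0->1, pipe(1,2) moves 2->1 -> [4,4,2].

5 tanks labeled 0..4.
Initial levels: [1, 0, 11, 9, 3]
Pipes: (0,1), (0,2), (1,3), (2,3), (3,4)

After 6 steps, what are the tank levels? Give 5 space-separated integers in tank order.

Answer: 5 4 4 6 5

Derivation:
Step 1: flows [0->1,2->0,3->1,2->3,3->4] -> levels [1 2 9 8 4]
Step 2: flows [1->0,2->0,3->1,2->3,3->4] -> levels [3 2 7 7 5]
Step 3: flows [0->1,2->0,3->1,2=3,3->4] -> levels [3 4 6 5 6]
Step 4: flows [1->0,2->0,3->1,2->3,4->3] -> levels [5 4 4 6 5]
Step 5: flows [0->1,0->2,3->1,3->2,3->4] -> levels [3 6 6 3 6]
Step 6: flows [1->0,2->0,1->3,2->3,4->3] -> levels [5 4 4 6 5]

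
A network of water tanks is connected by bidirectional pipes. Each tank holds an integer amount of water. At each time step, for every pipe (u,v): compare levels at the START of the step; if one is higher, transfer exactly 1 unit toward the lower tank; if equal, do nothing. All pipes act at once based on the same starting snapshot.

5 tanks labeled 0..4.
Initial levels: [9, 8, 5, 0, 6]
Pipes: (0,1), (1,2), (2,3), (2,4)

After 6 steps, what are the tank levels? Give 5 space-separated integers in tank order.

Step 1: flows [0->1,1->2,2->3,4->2] -> levels [8 8 6 1 5]
Step 2: flows [0=1,1->2,2->3,2->4] -> levels [8 7 5 2 6]
Step 3: flows [0->1,1->2,2->3,4->2] -> levels [7 7 6 3 5]
Step 4: flows [0=1,1->2,2->3,2->4] -> levels [7 6 5 4 6]
Step 5: flows [0->1,1->2,2->3,4->2] -> levels [6 6 6 5 5]
Step 6: flows [0=1,1=2,2->3,2->4] -> levels [6 6 4 6 6]

Answer: 6 6 4 6 6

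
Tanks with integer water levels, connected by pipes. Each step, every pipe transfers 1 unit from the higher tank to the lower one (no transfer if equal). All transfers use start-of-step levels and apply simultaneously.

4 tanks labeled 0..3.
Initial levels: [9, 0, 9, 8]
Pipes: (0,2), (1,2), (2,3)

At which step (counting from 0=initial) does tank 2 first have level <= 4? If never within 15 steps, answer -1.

Step 1: flows [0=2,2->1,2->3] -> levels [9 1 7 9]
Step 2: flows [0->2,2->1,3->2] -> levels [8 2 8 8]
Step 3: flows [0=2,2->1,2=3] -> levels [8 3 7 8]
Step 4: flows [0->2,2->1,3->2] -> levels [7 4 8 7]
Step 5: flows [2->0,2->1,2->3] -> levels [8 5 5 8]
Step 6: flows [0->2,1=2,3->2] -> levels [7 5 7 7]
Step 7: flows [0=2,2->1,2=3] -> levels [7 6 6 7]
Step 8: flows [0->2,1=2,3->2] -> levels [6 6 8 6]
Step 9: flows [2->0,2->1,2->3] -> levels [7 7 5 7]
Step 10: flows [0->2,1->2,3->2] -> levels [6 6 8 6]
  -> period-2 cycle (repeats step 8); tank 2 never drops to <=4
Tank 2 never reaches <=4 within 15 steps

Answer: -1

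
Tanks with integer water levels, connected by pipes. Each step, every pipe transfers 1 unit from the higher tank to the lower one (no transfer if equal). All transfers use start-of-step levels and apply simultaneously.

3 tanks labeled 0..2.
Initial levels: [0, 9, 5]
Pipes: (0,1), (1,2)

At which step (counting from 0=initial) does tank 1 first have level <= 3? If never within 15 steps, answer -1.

Answer: -1

Derivation:
Step 1: flows [1->0,1->2] -> levels [1 7 6]
Step 2: flows [1->0,1->2] -> levels [2 5 7]
Step 3: flows [1->0,2->1] -> levels [3 5 6]
Step 4: flows [1->0,2->1] -> levels [4 5 5]
Step 5: flows [1->0,1=2] -> levels [5 4 5]
Step 6: flows [0->1,2->1] -> levels [4 6 4]
Step 7: flows [1->0,1->2] -> levels [5 4 5]
  -> period-2 cycle (repeats step 5); tank 1 never drops to <=3
Tank 1 never reaches <=3 within 15 steps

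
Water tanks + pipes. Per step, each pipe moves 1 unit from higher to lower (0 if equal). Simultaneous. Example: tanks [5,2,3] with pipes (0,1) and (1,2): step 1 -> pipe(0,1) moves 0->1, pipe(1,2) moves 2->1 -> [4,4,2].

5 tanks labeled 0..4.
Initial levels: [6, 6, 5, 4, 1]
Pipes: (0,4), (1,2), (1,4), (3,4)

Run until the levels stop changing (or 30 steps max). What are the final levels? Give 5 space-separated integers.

Step 1: flows [0->4,1->2,1->4,3->4] -> levels [5 4 6 3 4]
Step 2: flows [0->4,2->1,1=4,4->3] -> levels [4 5 5 4 4]
Step 3: flows [0=4,1=2,1->4,3=4] -> levels [4 4 5 4 5]
Step 4: flows [4->0,2->1,4->1,4->3] -> levels [5 6 4 5 2]
Step 5: flows [0->4,1->2,1->4,3->4] -> levels [4 4 5 4 5]
  -> period-2 cycle: step 5 state = step 3 state; never stabilizes
  -> state at step 30: (30-3) mod 2 = 1, same as step 4 -> [5 6 4 5 2]

Answer: 5 6 4 5 2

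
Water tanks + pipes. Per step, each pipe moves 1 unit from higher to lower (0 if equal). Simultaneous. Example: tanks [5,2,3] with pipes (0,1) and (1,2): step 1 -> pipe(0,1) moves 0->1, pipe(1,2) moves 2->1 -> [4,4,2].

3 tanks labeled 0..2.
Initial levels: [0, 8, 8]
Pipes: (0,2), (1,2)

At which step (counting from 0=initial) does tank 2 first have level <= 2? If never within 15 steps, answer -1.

Answer: -1

Derivation:
Step 1: flows [2->0,1=2] -> levels [1 8 7]
Step 2: flows [2->0,1->2] -> levels [2 7 7]
Step 3: flows [2->0,1=2] -> levels [3 7 6]
Step 4: flows [2->0,1->2] -> levels [4 6 6]
Step 5: flows [2->0,1=2] -> levels [5 6 5]
Step 6: flows [0=2,1->2] -> levels [5 5 6]
Step 7: flows [2->0,2->1] -> levels [6 6 4]
Step 8: flows [0->2,1->2] -> levels [5 5 6]
  -> period-2 cycle (repeats step 6); tank 2 never drops to <=2
Tank 2 never reaches <=2 within 15 steps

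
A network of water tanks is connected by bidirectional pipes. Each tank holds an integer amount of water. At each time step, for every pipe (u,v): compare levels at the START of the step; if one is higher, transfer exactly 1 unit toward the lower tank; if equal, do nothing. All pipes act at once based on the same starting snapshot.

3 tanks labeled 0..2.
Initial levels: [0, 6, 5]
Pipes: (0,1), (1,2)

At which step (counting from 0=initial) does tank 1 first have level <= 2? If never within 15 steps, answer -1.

Answer: -1

Derivation:
Step 1: flows [1->0,1->2] -> levels [1 4 6]
Step 2: flows [1->0,2->1] -> levels [2 4 5]
Step 3: flows [1->0,2->1] -> levels [3 4 4]
Step 4: flows [1->0,1=2] -> levels [4 3 4]
Step 5: flows [0->1,2->1] -> levels [3 5 3]
Step 6: flows [1->0,1->2] -> levels [4 3 4]
  -> period-2 cycle (repeats step 4); tank 1 never drops to <=2
Tank 1 never reaches <=2 within 15 steps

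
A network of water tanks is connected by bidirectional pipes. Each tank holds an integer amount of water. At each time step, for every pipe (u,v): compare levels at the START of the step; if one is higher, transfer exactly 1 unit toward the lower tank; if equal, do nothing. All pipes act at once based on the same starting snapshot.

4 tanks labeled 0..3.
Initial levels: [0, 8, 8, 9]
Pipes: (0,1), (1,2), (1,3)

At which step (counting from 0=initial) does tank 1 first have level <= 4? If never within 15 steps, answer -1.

Step 1: flows [1->0,1=2,3->1] -> levels [1 8 8 8]
Step 2: flows [1->0,1=2,1=3] -> levels [2 7 8 8]
Step 3: flows [1->0,2->1,3->1] -> levels [3 8 7 7]
Step 4: flows [1->0,1->2,1->3] -> levels [4 5 8 8]
Step 5: flows [1->0,2->1,3->1] -> levels [5 6 7 7]
Step 6: flows [1->0,2->1,3->1] -> levels [6 7 6 6]
Step 7: flows [1->0,1->2,1->3] -> levels [7 4 7 7]
Tank 1 first reaches <=4 at step 7

Answer: 7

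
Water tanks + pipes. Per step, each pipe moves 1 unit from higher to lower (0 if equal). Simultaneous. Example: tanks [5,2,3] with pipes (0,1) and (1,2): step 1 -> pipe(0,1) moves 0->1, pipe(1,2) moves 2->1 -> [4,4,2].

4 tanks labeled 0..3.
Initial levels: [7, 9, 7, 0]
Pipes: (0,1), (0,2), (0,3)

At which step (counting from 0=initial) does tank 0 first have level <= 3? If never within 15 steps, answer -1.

Step 1: flows [1->0,0=2,0->3] -> levels [7 8 7 1]
Step 2: flows [1->0,0=2,0->3] -> levels [7 7 7 2]
Step 3: flows [0=1,0=2,0->3] -> levels [6 7 7 3]
Step 4: flows [1->0,2->0,0->3] -> levels [7 6 6 4]
Step 5: flows [0->1,0->2,0->3] -> levels [4 7 7 5]
Step 6: flows [1->0,2->0,3->0] -> levels [7 6 6 4]
  -> period-2 cycle (repeats step 4); tank 0 never drops to <=3
Tank 0 never reaches <=3 within 15 steps

Answer: -1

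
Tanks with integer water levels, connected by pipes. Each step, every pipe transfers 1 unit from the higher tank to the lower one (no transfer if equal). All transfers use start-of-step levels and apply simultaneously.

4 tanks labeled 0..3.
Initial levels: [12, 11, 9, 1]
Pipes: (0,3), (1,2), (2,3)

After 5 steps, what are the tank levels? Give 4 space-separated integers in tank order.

Answer: 9 8 9 7

Derivation:
Step 1: flows [0->3,1->2,2->3] -> levels [11 10 9 3]
Step 2: flows [0->3,1->2,2->3] -> levels [10 9 9 5]
Step 3: flows [0->3,1=2,2->3] -> levels [9 9 8 7]
Step 4: flows [0->3,1->2,2->3] -> levels [8 8 8 9]
Step 5: flows [3->0,1=2,3->2] -> levels [9 8 9 7]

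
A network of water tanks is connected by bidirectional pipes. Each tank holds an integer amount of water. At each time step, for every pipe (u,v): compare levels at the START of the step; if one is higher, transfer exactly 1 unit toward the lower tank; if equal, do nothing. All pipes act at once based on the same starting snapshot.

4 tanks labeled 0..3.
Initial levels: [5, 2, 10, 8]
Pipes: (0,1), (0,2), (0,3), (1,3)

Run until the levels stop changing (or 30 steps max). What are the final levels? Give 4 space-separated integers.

Answer: 8 6 6 5

Derivation:
Step 1: flows [0->1,2->0,3->0,3->1] -> levels [6 4 9 6]
Step 2: flows [0->1,2->0,0=3,3->1] -> levels [6 6 8 5]
Step 3: flows [0=1,2->0,0->3,1->3] -> levels [6 5 7 7]
Step 4: flows [0->1,2->0,3->0,3->1] -> levels [7 7 6 5]
Step 5: flows [0=1,0->2,0->3,1->3] -> levels [5 6 7 7]
Step 6: flows [1->0,2->0,3->0,3->1] -> levels [8 6 6 5]
Step 7: flows [0->1,0->2,0->3,1->3] -> levels [5 6 7 7]
  -> period-2 cycle: step 7 state = step 5 state; never stabilizes
  -> state at step 30: (30-5) mod 2 = 1, same as step 6 -> [8 6 6 5]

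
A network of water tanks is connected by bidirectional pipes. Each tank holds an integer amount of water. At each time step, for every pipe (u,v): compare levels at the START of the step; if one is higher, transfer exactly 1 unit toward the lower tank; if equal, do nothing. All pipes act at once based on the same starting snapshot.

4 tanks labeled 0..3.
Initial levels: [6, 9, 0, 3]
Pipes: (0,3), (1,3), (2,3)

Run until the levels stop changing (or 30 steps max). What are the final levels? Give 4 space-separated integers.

Answer: 4 4 4 6

Derivation:
Step 1: flows [0->3,1->3,3->2] -> levels [5 8 1 4]
Step 2: flows [0->3,1->3,3->2] -> levels [4 7 2 5]
Step 3: flows [3->0,1->3,3->2] -> levels [5 6 3 4]
Step 4: flows [0->3,1->3,3->2] -> levels [4 5 4 5]
Step 5: flows [3->0,1=3,3->2] -> levels [5 5 5 3]
Step 6: flows [0->3,1->3,2->3] -> levels [4 4 4 6]
Step 7: flows [3->0,3->1,3->2] -> levels [5 5 5 3]
  -> period-2 cycle: step 7 state = step 5 state; never stabilizes
  -> state at step 30: (30-5) mod 2 = 1, same as step 6 -> [4 4 4 6]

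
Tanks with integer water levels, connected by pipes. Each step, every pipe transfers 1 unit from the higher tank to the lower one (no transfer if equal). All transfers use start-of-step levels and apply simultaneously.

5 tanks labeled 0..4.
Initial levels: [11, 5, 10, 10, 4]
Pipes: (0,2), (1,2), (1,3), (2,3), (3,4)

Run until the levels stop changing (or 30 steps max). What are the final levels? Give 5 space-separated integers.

Step 1: flows [0->2,2->1,3->1,2=3,3->4] -> levels [10 7 10 8 5]
Step 2: flows [0=2,2->1,3->1,2->3,3->4] -> levels [10 9 8 7 6]
Step 3: flows [0->2,1->2,1->3,2->3,3->4] -> levels [9 7 9 8 7]
Step 4: flows [0=2,2->1,3->1,2->3,3->4] -> levels [9 9 7 7 8]
Step 5: flows [0->2,1->2,1->3,2=3,4->3] -> levels [8 7 9 9 7]
Step 6: flows [2->0,2->1,3->1,2=3,3->4] -> levels [9 9 7 7 8]
  -> period-2 cycle: step 6 state = step 4 state; never stabilizes
  -> state at step 30: (30-4) mod 2 = 0, same as step 4 -> [9 9 7 7 8]

Answer: 9 9 7 7 8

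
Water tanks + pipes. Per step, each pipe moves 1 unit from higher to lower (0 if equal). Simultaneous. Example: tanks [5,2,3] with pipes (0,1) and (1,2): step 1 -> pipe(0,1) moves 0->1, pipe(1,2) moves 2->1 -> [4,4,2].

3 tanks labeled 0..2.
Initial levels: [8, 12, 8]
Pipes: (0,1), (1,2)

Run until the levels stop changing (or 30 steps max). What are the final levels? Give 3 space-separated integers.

Step 1: flows [1->0,1->2] -> levels [9 10 9]
Step 2: flows [1->0,1->2] -> levels [10 8 10]
Step 3: flows [0->1,2->1] -> levels [9 10 9]
  -> period-2 cycle: step 3 state = step 1 state; never stabilizes
  -> state at step 30: (30-1) mod 2 = 1, same as step 2 -> [10 8 10]

Answer: 10 8 10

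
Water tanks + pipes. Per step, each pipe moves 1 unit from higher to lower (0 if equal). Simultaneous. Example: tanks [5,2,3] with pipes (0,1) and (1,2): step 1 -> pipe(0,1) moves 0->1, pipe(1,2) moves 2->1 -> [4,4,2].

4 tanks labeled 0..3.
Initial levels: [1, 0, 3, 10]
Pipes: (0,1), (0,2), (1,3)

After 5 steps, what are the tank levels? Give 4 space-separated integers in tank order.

Step 1: flows [0->1,2->0,3->1] -> levels [1 2 2 9]
Step 2: flows [1->0,2->0,3->1] -> levels [3 2 1 8]
Step 3: flows [0->1,0->2,3->1] -> levels [1 4 2 7]
Step 4: flows [1->0,2->0,3->1] -> levels [3 4 1 6]
Step 5: flows [1->0,0->2,3->1] -> levels [3 4 2 5]

Answer: 3 4 2 5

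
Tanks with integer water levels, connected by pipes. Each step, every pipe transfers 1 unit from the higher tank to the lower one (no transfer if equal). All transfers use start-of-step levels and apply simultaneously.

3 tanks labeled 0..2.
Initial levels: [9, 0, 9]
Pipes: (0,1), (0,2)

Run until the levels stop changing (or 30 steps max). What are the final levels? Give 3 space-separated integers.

Step 1: flows [0->1,0=2] -> levels [8 1 9]
Step 2: flows [0->1,2->0] -> levels [8 2 8]
Step 3: flows [0->1,0=2] -> levels [7 3 8]
Step 4: flows [0->1,2->0] -> levels [7 4 7]
Step 5: flows [0->1,0=2] -> levels [6 5 7]
Step 6: flows [0->1,2->0] -> levels [6 6 6]
Step 7: flows [0=1,0=2] -> levels [6 6 6]
  -> stable (no change)

Answer: 6 6 6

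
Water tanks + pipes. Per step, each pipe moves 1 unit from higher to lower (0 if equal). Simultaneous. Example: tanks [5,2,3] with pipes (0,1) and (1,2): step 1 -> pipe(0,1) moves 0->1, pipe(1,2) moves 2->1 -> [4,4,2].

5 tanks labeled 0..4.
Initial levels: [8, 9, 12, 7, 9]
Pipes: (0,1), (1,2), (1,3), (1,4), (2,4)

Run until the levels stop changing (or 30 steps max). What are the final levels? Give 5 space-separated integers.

Answer: 8 11 9 8 9

Derivation:
Step 1: flows [1->0,2->1,1->3,1=4,2->4] -> levels [9 8 10 8 10]
Step 2: flows [0->1,2->1,1=3,4->1,2=4] -> levels [8 11 9 8 9]
Step 3: flows [1->0,1->2,1->3,1->4,2=4] -> levels [9 7 10 9 10]
Step 4: flows [0->1,2->1,3->1,4->1,2=4] -> levels [8 11 9 8 9]
  -> period-2 cycle: step 4 state = step 2 state; never stabilizes
  -> state at step 30: (30-2) mod 2 = 0, same as step 2 -> [8 11 9 8 9]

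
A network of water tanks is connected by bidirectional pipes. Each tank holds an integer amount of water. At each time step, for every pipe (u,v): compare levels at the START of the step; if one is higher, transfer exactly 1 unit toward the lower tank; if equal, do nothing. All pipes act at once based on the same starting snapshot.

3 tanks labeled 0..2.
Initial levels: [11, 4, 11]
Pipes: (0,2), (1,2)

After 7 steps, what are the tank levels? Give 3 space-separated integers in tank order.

Step 1: flows [0=2,2->1] -> levels [11 5 10]
Step 2: flows [0->2,2->1] -> levels [10 6 10]
Step 3: flows [0=2,2->1] -> levels [10 7 9]
Step 4: flows [0->2,2->1] -> levels [9 8 9]
Step 5: flows [0=2,2->1] -> levels [9 9 8]
Step 6: flows [0->2,1->2] -> levels [8 8 10]
Step 7: flows [2->0,2->1] -> levels [9 9 8]

Answer: 9 9 8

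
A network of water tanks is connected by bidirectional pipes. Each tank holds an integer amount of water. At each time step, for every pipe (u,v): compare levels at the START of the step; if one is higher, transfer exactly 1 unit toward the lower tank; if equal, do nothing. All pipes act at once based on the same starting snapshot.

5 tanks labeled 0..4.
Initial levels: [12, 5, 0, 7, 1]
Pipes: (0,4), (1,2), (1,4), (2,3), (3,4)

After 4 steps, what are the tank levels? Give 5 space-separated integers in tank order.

Answer: 8 3 4 3 7

Derivation:
Step 1: flows [0->4,1->2,1->4,3->2,3->4] -> levels [11 3 2 5 4]
Step 2: flows [0->4,1->2,4->1,3->2,3->4] -> levels [10 3 4 3 5]
Step 3: flows [0->4,2->1,4->1,2->3,4->3] -> levels [9 5 2 5 4]
Step 4: flows [0->4,1->2,1->4,3->2,3->4] -> levels [8 3 4 3 7]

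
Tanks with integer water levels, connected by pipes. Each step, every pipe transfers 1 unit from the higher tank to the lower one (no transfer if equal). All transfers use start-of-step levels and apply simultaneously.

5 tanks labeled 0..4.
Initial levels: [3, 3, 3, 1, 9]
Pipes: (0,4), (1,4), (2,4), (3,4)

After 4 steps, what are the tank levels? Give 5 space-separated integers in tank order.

Answer: 5 5 5 3 1

Derivation:
Step 1: flows [4->0,4->1,4->2,4->3] -> levels [4 4 4 2 5]
Step 2: flows [4->0,4->1,4->2,4->3] -> levels [5 5 5 3 1]
Step 3: flows [0->4,1->4,2->4,3->4] -> levels [4 4 4 2 5]
  -> period-2 cycle: step 3 state = step 1 state
  -> state at step 4: (4-1) mod 2 = 1, same as step 2 -> [5 5 5 3 1]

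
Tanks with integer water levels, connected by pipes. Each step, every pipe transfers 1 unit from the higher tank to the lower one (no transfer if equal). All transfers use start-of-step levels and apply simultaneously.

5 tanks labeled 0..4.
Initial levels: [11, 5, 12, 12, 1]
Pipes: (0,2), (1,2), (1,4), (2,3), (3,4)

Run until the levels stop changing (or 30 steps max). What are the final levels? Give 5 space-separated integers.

Answer: 8 7 9 7 10

Derivation:
Step 1: flows [2->0,2->1,1->4,2=3,3->4] -> levels [12 5 10 11 3]
Step 2: flows [0->2,2->1,1->4,3->2,3->4] -> levels [11 5 11 9 5]
Step 3: flows [0=2,2->1,1=4,2->3,3->4] -> levels [11 6 9 9 6]
Step 4: flows [0->2,2->1,1=4,2=3,3->4] -> levels [10 7 9 8 7]
Step 5: flows [0->2,2->1,1=4,2->3,3->4] -> levels [9 8 8 8 8]
Step 6: flows [0->2,1=2,1=4,2=3,3=4] -> levels [8 8 9 8 8]
Step 7: flows [2->0,2->1,1=4,2->3,3=4] -> levels [9 9 6 9 8]
Step 8: flows [0->2,1->2,1->4,3->2,3->4] -> levels [8 7 9 7 10]
Step 9: flows [2->0,2->1,4->1,2->3,4->3] -> levels [9 9 6 9 8]
  -> period-2 cycle: step 9 state = step 7 state; never stabilizes
  -> state at step 30: (30-7) mod 2 = 1, same as step 8 -> [8 7 9 7 10]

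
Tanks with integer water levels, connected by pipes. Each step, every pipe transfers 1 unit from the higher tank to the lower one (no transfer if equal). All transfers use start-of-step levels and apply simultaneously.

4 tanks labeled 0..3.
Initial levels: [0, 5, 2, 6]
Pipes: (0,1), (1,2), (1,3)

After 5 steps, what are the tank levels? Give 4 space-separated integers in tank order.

Step 1: flows [1->0,1->2,3->1] -> levels [1 4 3 5]
Step 2: flows [1->0,1->2,3->1] -> levels [2 3 4 4]
Step 3: flows [1->0,2->1,3->1] -> levels [3 4 3 3]
Step 4: flows [1->0,1->2,1->3] -> levels [4 1 4 4]
Step 5: flows [0->1,2->1,3->1] -> levels [3 4 3 3]

Answer: 3 4 3 3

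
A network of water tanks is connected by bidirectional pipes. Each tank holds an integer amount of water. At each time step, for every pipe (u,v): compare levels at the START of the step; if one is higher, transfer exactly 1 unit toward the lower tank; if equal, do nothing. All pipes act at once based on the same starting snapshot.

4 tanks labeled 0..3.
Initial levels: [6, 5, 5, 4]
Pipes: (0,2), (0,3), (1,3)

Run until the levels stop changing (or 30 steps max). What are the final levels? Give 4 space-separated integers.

Step 1: flows [0->2,0->3,1->3] -> levels [4 4 6 6]
Step 2: flows [2->0,3->0,3->1] -> levels [6 5 5 4]
  -> period-2 cycle: step 2 state = step 0 state; never stabilizes
  -> state at step 30: (30-0) mod 2 = 0, same as step 0 -> [6 5 5 4]

Answer: 6 5 5 4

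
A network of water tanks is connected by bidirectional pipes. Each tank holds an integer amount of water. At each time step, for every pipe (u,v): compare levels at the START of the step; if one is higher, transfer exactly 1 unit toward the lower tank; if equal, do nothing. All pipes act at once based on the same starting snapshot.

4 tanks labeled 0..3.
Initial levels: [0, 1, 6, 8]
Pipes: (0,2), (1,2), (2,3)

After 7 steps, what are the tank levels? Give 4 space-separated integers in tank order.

Step 1: flows [2->0,2->1,3->2] -> levels [1 2 5 7]
Step 2: flows [2->0,2->1,3->2] -> levels [2 3 4 6]
Step 3: flows [2->0,2->1,3->2] -> levels [3 4 3 5]
Step 4: flows [0=2,1->2,3->2] -> levels [3 3 5 4]
Step 5: flows [2->0,2->1,2->3] -> levels [4 4 2 5]
Step 6: flows [0->2,1->2,3->2] -> levels [3 3 5 4]
  -> period-2 cycle: step 6 state = step 4 state
  -> state at step 7: (7-4) mod 2 = 1, same as step 5 -> [4 4 2 5]

Answer: 4 4 2 5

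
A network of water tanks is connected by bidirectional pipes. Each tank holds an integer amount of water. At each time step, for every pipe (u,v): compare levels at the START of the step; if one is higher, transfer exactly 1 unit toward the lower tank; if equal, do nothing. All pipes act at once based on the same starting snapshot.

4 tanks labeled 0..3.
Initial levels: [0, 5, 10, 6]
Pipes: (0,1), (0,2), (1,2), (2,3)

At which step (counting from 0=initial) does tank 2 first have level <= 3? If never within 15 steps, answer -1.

Step 1: flows [1->0,2->0,2->1,2->3] -> levels [2 5 7 7]
Step 2: flows [1->0,2->0,2->1,2=3] -> levels [4 5 5 7]
Step 3: flows [1->0,2->0,1=2,3->2] -> levels [6 4 5 6]
Step 4: flows [0->1,0->2,2->1,3->2] -> levels [4 6 6 5]
Step 5: flows [1->0,2->0,1=2,2->3] -> levels [6 5 4 6]
Step 6: flows [0->1,0->2,1->2,3->2] -> levels [4 5 7 5]
Step 7: flows [1->0,2->0,2->1,2->3] -> levels [6 5 4 6]
  -> period-2 cycle (repeats step 5); tank 2 never drops to <=3
Tank 2 never reaches <=3 within 15 steps

Answer: -1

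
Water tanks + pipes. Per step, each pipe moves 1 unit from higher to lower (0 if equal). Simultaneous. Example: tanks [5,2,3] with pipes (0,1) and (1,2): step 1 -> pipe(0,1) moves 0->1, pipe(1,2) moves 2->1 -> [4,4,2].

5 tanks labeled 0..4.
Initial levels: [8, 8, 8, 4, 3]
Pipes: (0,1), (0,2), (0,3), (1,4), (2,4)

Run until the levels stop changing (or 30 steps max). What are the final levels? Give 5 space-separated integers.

Answer: 8 5 5 6 7

Derivation:
Step 1: flows [0=1,0=2,0->3,1->4,2->4] -> levels [7 7 7 5 5]
Step 2: flows [0=1,0=2,0->3,1->4,2->4] -> levels [6 6 6 6 7]
Step 3: flows [0=1,0=2,0=3,4->1,4->2] -> levels [6 7 7 6 5]
Step 4: flows [1->0,2->0,0=3,1->4,2->4] -> levels [8 5 5 6 7]
Step 5: flows [0->1,0->2,0->3,4->1,4->2] -> levels [5 7 7 7 5]
Step 6: flows [1->0,2->0,3->0,1->4,2->4] -> levels [8 5 5 6 7]
  -> period-2 cycle: step 6 state = step 4 state; never stabilizes
  -> state at step 30: (30-4) mod 2 = 0, same as step 4 -> [8 5 5 6 7]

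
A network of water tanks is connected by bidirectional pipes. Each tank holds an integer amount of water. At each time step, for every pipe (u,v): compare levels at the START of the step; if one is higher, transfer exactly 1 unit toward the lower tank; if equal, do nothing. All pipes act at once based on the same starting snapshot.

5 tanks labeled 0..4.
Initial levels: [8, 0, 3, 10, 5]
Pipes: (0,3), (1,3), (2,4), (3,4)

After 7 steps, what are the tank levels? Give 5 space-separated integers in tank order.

Answer: 6 5 5 4 6

Derivation:
Step 1: flows [3->0,3->1,4->2,3->4] -> levels [9 1 4 7 5]
Step 2: flows [0->3,3->1,4->2,3->4] -> levels [8 2 5 6 5]
Step 3: flows [0->3,3->1,2=4,3->4] -> levels [7 3 5 5 6]
Step 4: flows [0->3,3->1,4->2,4->3] -> levels [6 4 6 6 4]
Step 5: flows [0=3,3->1,2->4,3->4] -> levels [6 5 5 4 6]
Step 6: flows [0->3,1->3,4->2,4->3] -> levels [5 4 6 7 4]
Step 7: flows [3->0,3->1,2->4,3->4] -> levels [6 5 5 4 6]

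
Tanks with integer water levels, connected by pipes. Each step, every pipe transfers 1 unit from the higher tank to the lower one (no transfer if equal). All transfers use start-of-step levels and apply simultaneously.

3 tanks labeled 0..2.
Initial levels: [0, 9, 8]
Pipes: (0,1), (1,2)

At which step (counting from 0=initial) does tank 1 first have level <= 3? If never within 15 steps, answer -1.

Step 1: flows [1->0,1->2] -> levels [1 7 9]
Step 2: flows [1->0,2->1] -> levels [2 7 8]
Step 3: flows [1->0,2->1] -> levels [3 7 7]
Step 4: flows [1->0,1=2] -> levels [4 6 7]
Step 5: flows [1->0,2->1] -> levels [5 6 6]
Step 6: flows [1->0,1=2] -> levels [6 5 6]
Step 7: flows [0->1,2->1] -> levels [5 7 5]
Step 8: flows [1->0,1->2] -> levels [6 5 6]
  -> period-2 cycle (repeats step 6); tank 1 never drops to <=3
Tank 1 never reaches <=3 within 15 steps

Answer: -1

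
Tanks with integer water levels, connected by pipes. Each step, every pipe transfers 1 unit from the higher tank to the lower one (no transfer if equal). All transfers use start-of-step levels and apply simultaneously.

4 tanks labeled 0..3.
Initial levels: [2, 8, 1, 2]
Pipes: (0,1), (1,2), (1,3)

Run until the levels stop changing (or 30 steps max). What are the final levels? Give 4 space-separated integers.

Answer: 4 2 3 4

Derivation:
Step 1: flows [1->0,1->2,1->3] -> levels [3 5 2 3]
Step 2: flows [1->0,1->2,1->3] -> levels [4 2 3 4]
Step 3: flows [0->1,2->1,3->1] -> levels [3 5 2 3]
  -> period-2 cycle: step 3 state = step 1 state; never stabilizes
  -> state at step 30: (30-1) mod 2 = 1, same as step 2 -> [4 2 3 4]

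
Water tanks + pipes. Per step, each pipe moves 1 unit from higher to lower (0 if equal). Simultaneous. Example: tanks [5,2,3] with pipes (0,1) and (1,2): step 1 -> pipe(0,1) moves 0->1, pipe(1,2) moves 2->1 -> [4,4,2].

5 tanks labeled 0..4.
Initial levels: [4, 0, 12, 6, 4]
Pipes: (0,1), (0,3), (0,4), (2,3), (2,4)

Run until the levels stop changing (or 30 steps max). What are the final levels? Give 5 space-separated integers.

Step 1: flows [0->1,3->0,0=4,2->3,2->4] -> levels [4 1 10 6 5]
Step 2: flows [0->1,3->0,4->0,2->3,2->4] -> levels [5 2 8 6 5]
Step 3: flows [0->1,3->0,0=4,2->3,2->4] -> levels [5 3 6 6 6]
Step 4: flows [0->1,3->0,4->0,2=3,2=4] -> levels [6 4 6 5 5]
Step 5: flows [0->1,0->3,0->4,2->3,2->4] -> levels [3 5 4 7 7]
Step 6: flows [1->0,3->0,4->0,3->2,4->2] -> levels [6 4 6 5 5]
  -> period-2 cycle: step 6 state = step 4 state; never stabilizes
  -> state at step 30: (30-4) mod 2 = 0, same as step 4 -> [6 4 6 5 5]

Answer: 6 4 6 5 5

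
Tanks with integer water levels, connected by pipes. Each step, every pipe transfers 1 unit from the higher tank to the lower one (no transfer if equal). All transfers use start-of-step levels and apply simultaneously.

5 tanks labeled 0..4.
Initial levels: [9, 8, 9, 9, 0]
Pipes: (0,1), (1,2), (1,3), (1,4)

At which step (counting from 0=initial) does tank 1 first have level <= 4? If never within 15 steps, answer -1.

Step 1: flows [0->1,2->1,3->1,1->4] -> levels [8 10 8 8 1]
Step 2: flows [1->0,1->2,1->3,1->4] -> levels [9 6 9 9 2]
Step 3: flows [0->1,2->1,3->1,1->4] -> levels [8 8 8 8 3]
Step 4: flows [0=1,1=2,1=3,1->4] -> levels [8 7 8 8 4]
Step 5: flows [0->1,2->1,3->1,1->4] -> levels [7 9 7 7 5]
Step 6: flows [1->0,1->2,1->3,1->4] -> levels [8 5 8 8 6]
Step 7: flows [0->1,2->1,3->1,4->1] -> levels [7 9 7 7 5]
  -> period-2 cycle (repeats step 5); tank 1 never drops to <=4
Tank 1 never reaches <=4 within 15 steps

Answer: -1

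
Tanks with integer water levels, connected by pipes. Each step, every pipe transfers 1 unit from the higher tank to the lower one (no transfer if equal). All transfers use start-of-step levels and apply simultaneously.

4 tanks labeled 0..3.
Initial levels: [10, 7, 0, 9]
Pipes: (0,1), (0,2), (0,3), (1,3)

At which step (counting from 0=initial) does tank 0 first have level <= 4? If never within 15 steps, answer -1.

Step 1: flows [0->1,0->2,0->3,3->1] -> levels [7 9 1 9]
Step 2: flows [1->0,0->2,3->0,1=3] -> levels [8 8 2 8]
Step 3: flows [0=1,0->2,0=3,1=3] -> levels [7 8 3 8]
Step 4: flows [1->0,0->2,3->0,1=3] -> levels [8 7 4 7]
Step 5: flows [0->1,0->2,0->3,1=3] -> levels [5 8 5 8]
Step 6: flows [1->0,0=2,3->0,1=3] -> levels [7 7 5 7]
Step 7: flows [0=1,0->2,0=3,1=3] -> levels [6 7 6 7]
Step 8: flows [1->0,0=2,3->0,1=3] -> levels [8 6 6 6]
Step 9: flows [0->1,0->2,0->3,1=3] -> levels [5 7 7 7]
Step 10: flows [1->0,2->0,3->0,1=3] -> levels [8 6 6 6]
  -> period-2 cycle (repeats step 8); tank 0 never drops to <=4
Tank 0 never reaches <=4 within 15 steps

Answer: -1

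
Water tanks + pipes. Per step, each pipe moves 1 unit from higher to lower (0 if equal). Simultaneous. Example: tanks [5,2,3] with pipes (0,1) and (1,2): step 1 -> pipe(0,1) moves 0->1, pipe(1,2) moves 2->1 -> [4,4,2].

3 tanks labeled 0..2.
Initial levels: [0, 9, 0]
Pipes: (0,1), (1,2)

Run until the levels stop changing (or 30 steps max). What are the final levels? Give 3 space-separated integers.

Answer: 3 3 3

Derivation:
Step 1: flows [1->0,1->2] -> levels [1 7 1]
Step 2: flows [1->0,1->2] -> levels [2 5 2]
Step 3: flows [1->0,1->2] -> levels [3 3 3]
Step 4: flows [0=1,1=2] -> levels [3 3 3]
  -> stable (no change)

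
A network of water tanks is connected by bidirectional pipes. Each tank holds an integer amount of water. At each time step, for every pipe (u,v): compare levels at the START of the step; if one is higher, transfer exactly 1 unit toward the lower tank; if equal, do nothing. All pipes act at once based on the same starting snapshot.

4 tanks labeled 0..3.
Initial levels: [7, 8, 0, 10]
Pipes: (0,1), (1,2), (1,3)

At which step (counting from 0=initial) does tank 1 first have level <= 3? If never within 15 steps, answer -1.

Answer: -1

Derivation:
Step 1: flows [1->0,1->2,3->1] -> levels [8 7 1 9]
Step 2: flows [0->1,1->2,3->1] -> levels [7 8 2 8]
Step 3: flows [1->0,1->2,1=3] -> levels [8 6 3 8]
Step 4: flows [0->1,1->2,3->1] -> levels [7 7 4 7]
Step 5: flows [0=1,1->2,1=3] -> levels [7 6 5 7]
Step 6: flows [0->1,1->2,3->1] -> levels [6 7 6 6]
Step 7: flows [1->0,1->2,1->3] -> levels [7 4 7 7]
Step 8: flows [0->1,2->1,3->1] -> levels [6 7 6 6]
  -> period-2 cycle (repeats step 6); tank 1 never drops to <=3
Tank 1 never reaches <=3 within 15 steps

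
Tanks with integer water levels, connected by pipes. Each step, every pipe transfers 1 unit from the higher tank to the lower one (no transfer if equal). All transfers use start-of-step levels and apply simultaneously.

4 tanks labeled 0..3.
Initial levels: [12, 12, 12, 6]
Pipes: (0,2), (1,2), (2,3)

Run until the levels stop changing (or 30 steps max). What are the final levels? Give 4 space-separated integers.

Answer: 10 10 12 10

Derivation:
Step 1: flows [0=2,1=2,2->3] -> levels [12 12 11 7]
Step 2: flows [0->2,1->2,2->3] -> levels [11 11 12 8]
Step 3: flows [2->0,2->1,2->3] -> levels [12 12 9 9]
Step 4: flows [0->2,1->2,2=3] -> levels [11 11 11 9]
Step 5: flows [0=2,1=2,2->3] -> levels [11 11 10 10]
Step 6: flows [0->2,1->2,2=3] -> levels [10 10 12 10]
Step 7: flows [2->0,2->1,2->3] -> levels [11 11 9 11]
Step 8: flows [0->2,1->2,3->2] -> levels [10 10 12 10]
  -> period-2 cycle: step 8 state = step 6 state; never stabilizes
  -> state at step 30: (30-6) mod 2 = 0, same as step 6 -> [10 10 12 10]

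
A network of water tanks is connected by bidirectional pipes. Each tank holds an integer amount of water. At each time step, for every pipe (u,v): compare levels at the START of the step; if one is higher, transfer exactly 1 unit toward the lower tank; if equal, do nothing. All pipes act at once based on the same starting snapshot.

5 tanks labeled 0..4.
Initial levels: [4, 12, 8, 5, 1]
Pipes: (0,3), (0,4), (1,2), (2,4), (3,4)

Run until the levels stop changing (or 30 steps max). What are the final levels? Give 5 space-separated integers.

Answer: 6 6 7 7 4

Derivation:
Step 1: flows [3->0,0->4,1->2,2->4,3->4] -> levels [4 11 8 3 4]
Step 2: flows [0->3,0=4,1->2,2->4,4->3] -> levels [3 10 8 5 4]
Step 3: flows [3->0,4->0,1->2,2->4,3->4] -> levels [5 9 8 3 5]
Step 4: flows [0->3,0=4,1->2,2->4,4->3] -> levels [4 8 8 5 5]
Step 5: flows [3->0,4->0,1=2,2->4,3=4] -> levels [6 8 7 4 5]
Step 6: flows [0->3,0->4,1->2,2->4,4->3] -> levels [4 7 7 6 6]
Step 7: flows [3->0,4->0,1=2,2->4,3=4] -> levels [6 7 6 5 6]
Step 8: flows [0->3,0=4,1->2,2=4,4->3] -> levels [5 6 7 7 5]
Step 9: flows [3->0,0=4,2->1,2->4,3->4] -> levels [6 7 5 5 7]
Step 10: flows [0->3,4->0,1->2,4->2,4->3] -> levels [6 6 7 7 4]
Step 11: flows [3->0,0->4,2->1,2->4,3->4] -> levels [6 7 5 5 7]
  -> period-2 cycle: step 11 state = step 9 state; never stabilizes
  -> state at step 30: (30-9) mod 2 = 1, same as step 10 -> [6 6 7 7 4]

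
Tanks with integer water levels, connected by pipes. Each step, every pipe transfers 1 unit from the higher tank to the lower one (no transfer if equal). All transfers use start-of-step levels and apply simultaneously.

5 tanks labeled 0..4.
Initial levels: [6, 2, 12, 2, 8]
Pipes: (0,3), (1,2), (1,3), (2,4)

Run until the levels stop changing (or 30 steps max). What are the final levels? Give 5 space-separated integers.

Step 1: flows [0->3,2->1,1=3,2->4] -> levels [5 3 10 3 9]
Step 2: flows [0->3,2->1,1=3,2->4] -> levels [4 4 8 4 10]
Step 3: flows [0=3,2->1,1=3,4->2] -> levels [4 5 8 4 9]
Step 4: flows [0=3,2->1,1->3,4->2] -> levels [4 5 8 5 8]
Step 5: flows [3->0,2->1,1=3,2=4] -> levels [5 6 7 4 8]
Step 6: flows [0->3,2->1,1->3,4->2] -> levels [4 6 7 6 7]
Step 7: flows [3->0,2->1,1=3,2=4] -> levels [5 7 6 5 7]
Step 8: flows [0=3,1->2,1->3,4->2] -> levels [5 5 8 6 6]
Step 9: flows [3->0,2->1,3->1,2->4] -> levels [6 7 6 4 7]
Step 10: flows [0->3,1->2,1->3,4->2] -> levels [5 5 8 6 6]
  -> period-2 cycle: step 10 state = step 8 state; never stabilizes
  -> state at step 30: (30-8) mod 2 = 0, same as step 8 -> [5 5 8 6 6]

Answer: 5 5 8 6 6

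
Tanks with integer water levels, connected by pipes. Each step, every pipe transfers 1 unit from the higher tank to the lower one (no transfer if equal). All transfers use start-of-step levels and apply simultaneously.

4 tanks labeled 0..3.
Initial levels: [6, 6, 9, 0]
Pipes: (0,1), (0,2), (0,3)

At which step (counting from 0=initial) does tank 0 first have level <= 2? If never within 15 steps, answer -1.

Answer: -1

Derivation:
Step 1: flows [0=1,2->0,0->3] -> levels [6 6 8 1]
Step 2: flows [0=1,2->0,0->3] -> levels [6 6 7 2]
Step 3: flows [0=1,2->0,0->3] -> levels [6 6 6 3]
Step 4: flows [0=1,0=2,0->3] -> levels [5 6 6 4]
Step 5: flows [1->0,2->0,0->3] -> levels [6 5 5 5]
Step 6: flows [0->1,0->2,0->3] -> levels [3 6 6 6]
Step 7: flows [1->0,2->0,3->0] -> levels [6 5 5 5]
  -> period-2 cycle (repeats step 5); tank 0 never drops to <=2
Tank 0 never reaches <=2 within 15 steps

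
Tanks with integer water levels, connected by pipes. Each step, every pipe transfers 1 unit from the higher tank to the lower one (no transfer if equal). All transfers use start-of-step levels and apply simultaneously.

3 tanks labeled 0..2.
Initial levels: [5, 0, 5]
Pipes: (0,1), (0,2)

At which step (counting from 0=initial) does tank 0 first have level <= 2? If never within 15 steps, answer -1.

Answer: 5

Derivation:
Step 1: flows [0->1,0=2] -> levels [4 1 5]
Step 2: flows [0->1,2->0] -> levels [4 2 4]
Step 3: flows [0->1,0=2] -> levels [3 3 4]
Step 4: flows [0=1,2->0] -> levels [4 3 3]
Step 5: flows [0->1,0->2] -> levels [2 4 4]
Tank 0 first reaches <=2 at step 5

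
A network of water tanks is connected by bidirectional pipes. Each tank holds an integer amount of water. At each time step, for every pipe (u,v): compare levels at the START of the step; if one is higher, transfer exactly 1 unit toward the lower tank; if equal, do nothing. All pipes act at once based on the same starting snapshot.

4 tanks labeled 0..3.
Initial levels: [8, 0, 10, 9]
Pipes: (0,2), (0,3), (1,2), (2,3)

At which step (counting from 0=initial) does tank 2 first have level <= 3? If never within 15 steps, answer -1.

Step 1: flows [2->0,3->0,2->1,2->3] -> levels [10 1 7 9]
Step 2: flows [0->2,0->3,2->1,3->2] -> levels [8 2 8 9]
Step 3: flows [0=2,3->0,2->1,3->2] -> levels [9 3 8 7]
Step 4: flows [0->2,0->3,2->1,2->3] -> levels [7 4 7 9]
Step 5: flows [0=2,3->0,2->1,3->2] -> levels [8 5 7 7]
Step 6: flows [0->2,0->3,2->1,2=3] -> levels [6 6 7 8]
Step 7: flows [2->0,3->0,2->1,3->2] -> levels [8 7 6 6]
Step 8: flows [0->2,0->3,1->2,2=3] -> levels [6 6 8 7]
Step 9: flows [2->0,3->0,2->1,2->3] -> levels [8 7 5 7]
Step 10: flows [0->2,0->3,1->2,3->2] -> levels [6 6 8 7]
  -> period-2 cycle (repeats step 8); tank 2 never drops to <=3
Tank 2 never reaches <=3 within 15 steps

Answer: -1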